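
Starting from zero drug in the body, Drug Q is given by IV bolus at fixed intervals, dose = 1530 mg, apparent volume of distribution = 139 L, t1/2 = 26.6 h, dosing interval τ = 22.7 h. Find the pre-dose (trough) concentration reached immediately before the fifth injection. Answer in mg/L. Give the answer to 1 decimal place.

12.4 mg/L

C₀ per dose = Dose / Vd = 1530 / 139 = 11.01 mg/L
k = ln2 / t½ = 0.693147 / 26.6 = 0.02606 h⁻¹
Fraction remaining after one interval: r = e^(−kτ) = e^(−0.02606 × 22.7) = 0.5535
Before dose 5, 4 doses have been given (aged 1τ, 2τ, 3τ, 4τ).
C_trough = C₀ × (r + r² + … + r^4) = C₀ × r(1−r^4)/(1−r)
        = 11.01 × 0.5535 × (1 − 0.09386) / (1 − 0.5535) = 12.37 mg/L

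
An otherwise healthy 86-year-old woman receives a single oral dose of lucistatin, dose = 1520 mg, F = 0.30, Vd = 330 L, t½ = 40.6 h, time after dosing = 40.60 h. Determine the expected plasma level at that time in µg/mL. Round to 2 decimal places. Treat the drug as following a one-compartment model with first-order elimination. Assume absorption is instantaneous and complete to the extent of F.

Amount reaching circulation = F × Dose = 0.30 × 1520 = 456.0 mg
C₀ = F·Dose / Vd = 456.0 / 330 = 1.382 mg/L
k = ln2 / t½ = 0.693147 / 40.6 = 0.01707 h⁻¹
t / t½ = 40.60 / 40.6 = 1 half-lives
C = C₀ × (1/2)^1 = 1.382 × 0.5000 = 0.6910 mg/L
(0.6910 mg/L = 0.6910 µg/mL)

0.69 µg/mL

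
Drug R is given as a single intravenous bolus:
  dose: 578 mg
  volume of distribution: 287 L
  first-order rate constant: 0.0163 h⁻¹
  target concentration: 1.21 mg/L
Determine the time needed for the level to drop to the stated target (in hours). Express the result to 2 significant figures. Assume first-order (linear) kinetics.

C₀ = Dose / Vd = 578.0 / 287 = 2.014 mg/L
t = ln(C₀ / C) / k = ln(2.014 / 1.21) / 0.01630
  = ln(1.664) / 0.01630 = 0.5092 / 0.01630 = 31.24 h

31 h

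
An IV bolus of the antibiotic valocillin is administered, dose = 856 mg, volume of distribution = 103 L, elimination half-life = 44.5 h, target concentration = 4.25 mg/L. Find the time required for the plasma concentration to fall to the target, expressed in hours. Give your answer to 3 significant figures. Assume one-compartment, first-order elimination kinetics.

C₀ = Dose / Vd = 856.0 / 103 = 8.311 mg/L
k = ln2 / t½ = 0.693147 / 44.5 = 0.01558 h⁻¹
t = ln(C₀ / C) / k = ln(8.311 / 4.25) / 0.01558
  = ln(1.956) / 0.01558 = 0.6709 / 0.01558 = 43.06 h

43.1 h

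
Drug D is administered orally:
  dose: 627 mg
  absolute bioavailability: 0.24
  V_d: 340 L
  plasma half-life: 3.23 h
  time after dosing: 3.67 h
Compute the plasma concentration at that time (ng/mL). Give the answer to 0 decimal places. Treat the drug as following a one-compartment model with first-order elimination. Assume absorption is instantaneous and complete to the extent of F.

201 ng/mL

Amount reaching circulation = F × Dose = 0.24 × 627.0 = 150.5 mg
C₀ = F·Dose / Vd = 150.5 / 340 = 0.4426 mg/L
k = ln2 / t½ = 0.693147 / 3.23 = 0.2146 h⁻¹
C = C₀ · e^(−k·t) = 0.4426 × e^(−0.2146 × 3.67)
  = 0.4426 × 0.4549 = 0.2013 mg/L
Convert: 0.2013 mg/L × 1000 = 201.3 ng/mL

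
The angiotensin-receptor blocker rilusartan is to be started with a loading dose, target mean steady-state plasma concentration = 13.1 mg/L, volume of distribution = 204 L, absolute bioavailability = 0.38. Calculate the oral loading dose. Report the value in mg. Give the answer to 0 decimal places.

LD = Css × Vd / F = 13.1 × 204 / 0.38 = 7033 mg

7033 mg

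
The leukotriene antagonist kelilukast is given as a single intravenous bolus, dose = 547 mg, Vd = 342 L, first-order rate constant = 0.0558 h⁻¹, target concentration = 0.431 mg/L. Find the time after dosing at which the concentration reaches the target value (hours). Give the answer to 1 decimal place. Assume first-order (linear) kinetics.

23.5 h

C₀ = Dose / Vd = 547.0 / 342 = 1.599 mg/L
t = ln(C₀ / C) / k = ln(1.599 / 0.431) / 0.05580
  = ln(3.710) / 0.05580 = 1.311 / 0.05580 = 23.49 h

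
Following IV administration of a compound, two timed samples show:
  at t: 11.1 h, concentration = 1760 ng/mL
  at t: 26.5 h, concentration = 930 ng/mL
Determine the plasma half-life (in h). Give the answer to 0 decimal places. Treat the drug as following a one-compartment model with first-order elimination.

17 h

k = ln(C₁/C₂) / (t₂ − t₁) = ln(1760/930) / (26.5 − 11.1)
  = 0.6379 / 15.40 = 0.04142 h⁻¹
t½ = ln2 / k = 0.693147 / 0.04142 = 16.73 h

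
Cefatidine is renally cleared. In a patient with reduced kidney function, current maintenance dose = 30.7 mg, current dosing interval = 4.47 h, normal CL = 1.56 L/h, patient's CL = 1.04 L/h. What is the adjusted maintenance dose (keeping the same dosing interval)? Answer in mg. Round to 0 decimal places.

To keep the same average steady-state level, dosing rate must scale with clearance.
CL ratio = 1.04 / 1.56 = 0.6667
New dose (same interval) = 30.7 × 0.6667 = 20.47 mg

20 mg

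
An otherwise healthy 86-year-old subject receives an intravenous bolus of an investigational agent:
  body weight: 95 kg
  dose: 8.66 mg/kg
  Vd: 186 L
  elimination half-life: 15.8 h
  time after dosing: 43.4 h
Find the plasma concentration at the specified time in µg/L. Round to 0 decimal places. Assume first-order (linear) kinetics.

Total dose = 8.66 × 95 = 822.7 mg
C₀ = Dose / Vd = 822.7 / 186 = 4.423 mg/L
k = ln2 / t½ = 0.693147 / 15.8 = 0.04387 h⁻¹
C = C₀ · e^(−k·t) = 4.423 × e^(−0.04387 × 43.4)
  = 4.423 × 0.1490 = 0.6590 mg/L
Convert: 0.6590 mg/L × 1000 = 659.0 µg/L

659 µg/L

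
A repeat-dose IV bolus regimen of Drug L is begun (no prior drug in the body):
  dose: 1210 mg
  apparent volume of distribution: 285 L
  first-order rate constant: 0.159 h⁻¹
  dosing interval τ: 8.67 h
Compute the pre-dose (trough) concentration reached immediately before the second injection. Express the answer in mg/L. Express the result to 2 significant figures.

1.1 mg/L

C₀ per dose = Dose / Vd = 1210 / 285 = 4.246 mg/L
Fraction remaining after one interval: r = e^(−kτ) = e^(−0.1590 × 8.67) = 0.2519
Before dose 2, 1 dose has been given (aged 1τ).
C_trough = C₀ × r = 4.246 × 0.2519 = 1.070 mg/L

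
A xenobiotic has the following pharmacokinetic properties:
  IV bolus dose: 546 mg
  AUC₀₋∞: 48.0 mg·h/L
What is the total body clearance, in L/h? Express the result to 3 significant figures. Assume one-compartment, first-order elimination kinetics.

CL = Dose / AUC = 546 / 48.0 = 11.38 L/h

11.4 L/h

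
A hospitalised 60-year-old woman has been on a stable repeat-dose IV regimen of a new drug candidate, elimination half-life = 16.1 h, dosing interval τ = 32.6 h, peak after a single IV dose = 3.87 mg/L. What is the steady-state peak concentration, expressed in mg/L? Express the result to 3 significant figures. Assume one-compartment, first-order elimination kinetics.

k = ln2 / t½ = 0.693147 / 16.1 = 0.04305 h⁻¹
e^(−kτ) = e^(−0.04305 × 32.6) = 0.2458
Accumulation ratio R = 1 / (1 − e^(−kτ)) = 1 / (1 − 0.2458) = 1.326
Steady-state peak = C₀ × R = 3.87 × 1.326 = 5.132 mg/L

5.13 mg/L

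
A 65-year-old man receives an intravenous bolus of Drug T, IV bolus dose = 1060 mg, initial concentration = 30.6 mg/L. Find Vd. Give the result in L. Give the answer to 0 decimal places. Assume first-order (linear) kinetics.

35 L

Vd = Dose / C₀ = 1060 / 30.6 = 34.64 L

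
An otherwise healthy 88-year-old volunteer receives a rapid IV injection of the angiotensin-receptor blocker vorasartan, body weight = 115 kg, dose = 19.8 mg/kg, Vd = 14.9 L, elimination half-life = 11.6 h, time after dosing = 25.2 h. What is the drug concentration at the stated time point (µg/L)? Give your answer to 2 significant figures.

Total dose = 19.8 × 115 = 2277 mg
C₀ = Dose / Vd = 2277 / 14.9 = 152.8 mg/L
k = ln2 / t½ = 0.693147 / 11.6 = 0.05975 h⁻¹
C = C₀ · e^(−k·t) = 152.8 × e^(−0.05975 × 25.2)
  = 152.8 × 0.2219 = 33.91 mg/L
Convert: 33.91 mg/L × 1000 = 33910 µg/L

34000 µg/L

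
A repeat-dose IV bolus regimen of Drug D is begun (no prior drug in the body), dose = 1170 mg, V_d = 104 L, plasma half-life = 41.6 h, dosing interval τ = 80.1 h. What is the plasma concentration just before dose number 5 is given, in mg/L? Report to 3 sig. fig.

C₀ per dose = Dose / Vd = 1170 / 104 = 11.25 mg/L
k = ln2 / t½ = 0.693147 / 41.6 = 0.01666 h⁻¹
Fraction remaining after one interval: r = e^(−kτ) = e^(−0.01666 × 80.1) = 0.2633
Before dose 5, 4 doses have been given (aged 1τ, 2τ, 3τ, 4τ).
C_trough = C₀ × (r + r² + … + r^4) = C₀ × r(1−r^4)/(1−r)
        = 11.25 × 0.2633 × (1 − 0.004806) / (1 − 0.2633) = 4.001 mg/L

4.00 mg/L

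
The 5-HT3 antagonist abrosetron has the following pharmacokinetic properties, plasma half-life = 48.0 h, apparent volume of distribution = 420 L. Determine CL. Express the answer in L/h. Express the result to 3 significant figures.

6.07 L/h

k = ln2 / t½ = 0.693147 / 48.0 = 0.01444 h⁻¹
CL = k × Vd = 0.01444 × 420 = 6.065 L/h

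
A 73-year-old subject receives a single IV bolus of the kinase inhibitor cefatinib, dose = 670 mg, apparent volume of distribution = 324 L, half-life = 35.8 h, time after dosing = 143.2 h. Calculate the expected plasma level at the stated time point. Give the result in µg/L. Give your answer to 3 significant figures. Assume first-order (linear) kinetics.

C₀ = Dose / Vd = 670.0 / 324 = 2.068 mg/L
k = ln2 / t½ = 0.693147 / 35.8 = 0.01936 h⁻¹
t / t½ = 143.2 / 35.8 = 4 half-lives
C = C₀ × (1/2)^4 = 2.068 × 0.06250 = 0.1293 mg/L
Convert: 0.1293 mg/L × 1000 = 129.3 µg/L

129 µg/L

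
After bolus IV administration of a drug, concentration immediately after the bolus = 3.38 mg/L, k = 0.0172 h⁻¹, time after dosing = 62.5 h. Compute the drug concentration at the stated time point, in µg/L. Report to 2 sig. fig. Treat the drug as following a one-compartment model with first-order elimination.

C = C₀ · e^(−k·t) = 3.380 × e^(−0.01720 × 62.5)
  = 3.380 × 0.3413 = 1.154 mg/L
Convert: 1.154 mg/L × 1000 = 1154 µg/L

1200 µg/L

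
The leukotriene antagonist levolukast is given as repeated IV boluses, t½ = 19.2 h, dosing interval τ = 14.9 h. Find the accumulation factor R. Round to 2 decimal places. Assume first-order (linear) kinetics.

k = ln2 / t½ = 0.693147 / 19.2 = 0.03610 h⁻¹
e^(−kτ) = e^(−0.03610 × 14.9) = 0.5840
Accumulation ratio R = 1 / (1 − e^(−kτ)) = 1 / (1 − 0.5840) = 2.404

2.40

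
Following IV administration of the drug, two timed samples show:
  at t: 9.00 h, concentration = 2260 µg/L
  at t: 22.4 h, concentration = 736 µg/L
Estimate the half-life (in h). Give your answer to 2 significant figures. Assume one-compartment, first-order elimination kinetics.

8.3 h

k = ln(C₁/C₂) / (t₂ − t₁) = ln(2260/736) / (22.4 − 9.00)
  = 1.122 / 13.40 = 0.08373 h⁻¹
t½ = ln2 / k = 0.693147 / 0.08373 = 8.278 h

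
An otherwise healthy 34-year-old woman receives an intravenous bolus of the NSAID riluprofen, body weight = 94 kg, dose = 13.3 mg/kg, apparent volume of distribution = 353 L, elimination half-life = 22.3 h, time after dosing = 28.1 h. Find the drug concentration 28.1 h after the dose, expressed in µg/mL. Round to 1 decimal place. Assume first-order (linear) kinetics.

1.5 µg/mL

Total dose = 13.3 × 94 = 1250 mg
C₀ = Dose / Vd = 1250 / 353 = 3.541 mg/L
k = ln2 / t½ = 0.693147 / 22.3 = 0.03108 h⁻¹
C = C₀ · e^(−k·t) = 3.541 × e^(−0.03108 × 28.1)
  = 3.541 × 0.4176 = 1.479 mg/L
(1.479 mg/L = 1.479 µg/mL)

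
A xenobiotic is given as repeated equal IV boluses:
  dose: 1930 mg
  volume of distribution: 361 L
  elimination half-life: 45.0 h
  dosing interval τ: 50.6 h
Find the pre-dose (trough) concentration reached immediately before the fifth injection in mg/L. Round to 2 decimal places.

C₀ per dose = Dose / Vd = 1930 / 361 = 5.346 mg/L
k = ln2 / t½ = 0.693147 / 45.0 = 0.01540 h⁻¹
Fraction remaining after one interval: r = e^(−kτ) = e^(−0.01540 × 50.6) = 0.4588
Before dose 5, 4 doses have been given (aged 1τ, 2τ, 3τ, 4τ).
C_trough = C₀ × (r + r² + … + r^4) = C₀ × r(1−r^4)/(1−r)
        = 5.346 × 0.4588 × (1 − 0.04431) / (1 − 0.4588) = 4.331 mg/L

4.33 mg/L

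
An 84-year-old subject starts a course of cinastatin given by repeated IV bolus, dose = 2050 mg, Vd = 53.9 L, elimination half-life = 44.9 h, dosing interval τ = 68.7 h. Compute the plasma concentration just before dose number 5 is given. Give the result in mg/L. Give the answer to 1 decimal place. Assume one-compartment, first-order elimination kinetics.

C₀ per dose = Dose / Vd = 2050 / 53.9 = 38.03 mg/L
k = ln2 / t½ = 0.693147 / 44.9 = 0.01544 h⁻¹
Fraction remaining after one interval: r = e^(−kτ) = e^(−0.01544 × 68.7) = 0.3462
Before dose 5, 4 doses have been given (aged 1τ, 2τ, 3τ, 4τ).
C_trough = C₀ × (r + r² + … + r^4) = C₀ × r(1−r^4)/(1−r)
        = 38.03 × 0.3462 × (1 − 0.01437) / (1 − 0.3462) = 19.85 mg/L

19.9 mg/L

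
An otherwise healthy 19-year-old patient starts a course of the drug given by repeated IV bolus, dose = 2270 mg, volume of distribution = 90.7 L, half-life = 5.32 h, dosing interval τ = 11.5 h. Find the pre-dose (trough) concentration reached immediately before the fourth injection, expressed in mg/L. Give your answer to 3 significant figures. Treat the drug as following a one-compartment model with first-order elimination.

C₀ per dose = Dose / Vd = 2270 / 90.7 = 25.03 mg/L
k = ln2 / t½ = 0.693147 / 5.32 = 0.1303 h⁻¹
Fraction remaining after one interval: r = e^(−kτ) = e^(−0.1303 × 11.5) = 0.2235
Before dose 4, 3 doses have been given (aged 1τ, 2τ, 3τ).
C_trough = C₀ × (r + r² + … + r^3) = C₀ × r(1−r^3)/(1−r)
        = 25.03 × 0.2235 × (1 − 0.01116) / (1 − 0.2235) = 7.124 mg/L

7.12 mg/L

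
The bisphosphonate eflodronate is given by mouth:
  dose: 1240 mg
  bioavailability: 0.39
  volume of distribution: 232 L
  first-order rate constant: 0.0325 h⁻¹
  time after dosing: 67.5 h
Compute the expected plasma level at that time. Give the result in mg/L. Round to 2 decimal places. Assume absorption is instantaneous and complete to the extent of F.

Amount reaching circulation = F × Dose = 0.39 × 1240 = 483.6 mg
C₀ = F·Dose / Vd = 483.6 / 232 = 2.084 mg/L
C = C₀ · e^(−k·t) = 2.084 × e^(−0.03250 × 67.5)
  = 2.084 × 0.1115 = 0.2324 mg/L

0.23 mg/L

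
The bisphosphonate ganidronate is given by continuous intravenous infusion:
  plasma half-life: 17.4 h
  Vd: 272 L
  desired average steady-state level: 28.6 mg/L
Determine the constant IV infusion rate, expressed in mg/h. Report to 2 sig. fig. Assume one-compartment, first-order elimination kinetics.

k = ln2 / t½ = 0.693147 / 17.4 = 0.03984 h⁻¹
CL = k × Vd = 0.03984 × 272 = 10.84 L/h
At steady state, infusion rate R₀ = Css × CL = 28.6 × 10.84 = 310.0 mg/h

310 mg/h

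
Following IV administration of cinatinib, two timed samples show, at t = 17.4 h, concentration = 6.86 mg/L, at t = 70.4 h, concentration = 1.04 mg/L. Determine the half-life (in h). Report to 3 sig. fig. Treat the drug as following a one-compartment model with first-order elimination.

19.5 h

k = ln(C₁/C₂) / (t₂ − t₁) = ln(6.86/1.04) / (70.4 − 17.4)
  = 1.886 / 53.00 = 0.03558 h⁻¹
t½ = ln2 / k = 0.693147 / 0.03558 = 19.48 h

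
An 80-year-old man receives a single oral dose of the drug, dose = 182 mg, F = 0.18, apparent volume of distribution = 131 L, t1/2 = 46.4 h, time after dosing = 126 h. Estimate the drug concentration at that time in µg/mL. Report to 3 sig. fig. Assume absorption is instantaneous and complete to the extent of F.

0.0381 µg/mL

Amount reaching circulation = F × Dose = 0.18 × 182.0 = 32.76 mg
C₀ = F·Dose / Vd = 32.76 / 131 = 0.2501 mg/L
k = ln2 / t½ = 0.693147 / 46.4 = 0.01494 h⁻¹
C = C₀ · e^(−k·t) = 0.2501 × e^(−0.01494 × 126)
  = 0.2501 × 0.1522 = 0.03807 mg/L
(0.03807 mg/L = 0.03807 µg/mL)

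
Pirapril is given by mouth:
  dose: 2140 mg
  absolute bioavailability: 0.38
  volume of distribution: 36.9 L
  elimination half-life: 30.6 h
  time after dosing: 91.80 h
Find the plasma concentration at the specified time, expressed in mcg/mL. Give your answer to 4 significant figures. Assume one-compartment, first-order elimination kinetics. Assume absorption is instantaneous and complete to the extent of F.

2.755 mcg/mL

Amount reaching circulation = F × Dose = 0.38 × 2140 = 813.2 mg
C₀ = F·Dose / Vd = 813.2 / 36.9 = 22.04 mg/L
k = ln2 / t½ = 0.693147 / 30.6 = 0.02265 h⁻¹
t / t½ = 91.80 / 30.6 = 3 half-lives
C = C₀ × (1/2)^3 = 22.04 × 0.1250 = 2.755 mg/L
(2.755 mg/L = 2.755 mcg/mL)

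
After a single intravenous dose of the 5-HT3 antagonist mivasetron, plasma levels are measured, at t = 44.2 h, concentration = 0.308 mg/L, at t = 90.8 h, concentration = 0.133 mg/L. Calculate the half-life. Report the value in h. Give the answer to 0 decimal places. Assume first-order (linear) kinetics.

k = ln(C₁/C₂) / (t₂ − t₁) = ln(0.308/0.133) / (90.8 − 44.2)
  = 0.8398 / 46.60 = 0.01802 h⁻¹
t½ = ln2 / k = 0.693147 / 0.01802 = 38.47 h

38 h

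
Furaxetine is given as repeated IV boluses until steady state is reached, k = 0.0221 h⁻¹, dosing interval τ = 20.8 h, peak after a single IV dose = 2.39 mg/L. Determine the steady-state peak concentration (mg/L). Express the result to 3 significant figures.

e^(−kτ) = e^(−0.02210 × 20.8) = 0.6315
Accumulation ratio R = 1 / (1 − e^(−kτ)) = 1 / (1 − 0.6315) = 2.714
Steady-state peak = C₀ × R = 2.39 × 2.714 = 6.486 mg/L

6.49 mg/L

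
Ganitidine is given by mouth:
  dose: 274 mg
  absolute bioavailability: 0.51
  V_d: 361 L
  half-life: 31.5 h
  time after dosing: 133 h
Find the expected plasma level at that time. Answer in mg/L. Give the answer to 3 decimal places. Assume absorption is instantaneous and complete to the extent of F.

0.021 mg/L

Amount reaching circulation = F × Dose = 0.51 × 274.0 = 139.7 mg
C₀ = F·Dose / Vd = 139.7 / 361 = 0.3870 mg/L
k = ln2 / t½ = 0.693147 / 31.5 = 0.02200 h⁻¹
C = C₀ · e^(−k·t) = 0.3870 × e^(−0.02200 × 133)
  = 0.3870 × 0.05361 = 0.02075 mg/L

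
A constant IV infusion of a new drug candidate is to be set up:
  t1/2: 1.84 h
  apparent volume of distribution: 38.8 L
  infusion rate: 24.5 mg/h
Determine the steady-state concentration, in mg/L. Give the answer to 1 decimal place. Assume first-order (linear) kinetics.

k = ln2 / t½ = 0.693147 / 1.84 = 0.3767 h⁻¹
CL = k × Vd = 0.3767 × 38.8 = 14.62 L/h
At steady state Css = R₀ / CL = 24.5 / 14.62 = 1.676 mg/L

1.7 mg/L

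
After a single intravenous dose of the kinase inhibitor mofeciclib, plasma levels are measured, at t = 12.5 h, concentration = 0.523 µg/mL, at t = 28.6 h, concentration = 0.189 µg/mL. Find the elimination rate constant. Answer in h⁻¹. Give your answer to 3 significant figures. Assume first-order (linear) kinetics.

k = ln(C₁/C₂) / (t₂ − t₁) = ln(0.523/0.189) / (28.6 − 12.5)
  = 1.018 / 16.10 = 0.06323 h⁻¹

0.0632 h⁻¹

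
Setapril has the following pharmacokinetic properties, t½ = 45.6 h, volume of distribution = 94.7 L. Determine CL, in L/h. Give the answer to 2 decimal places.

k = ln2 / t½ = 0.693147 / 45.6 = 0.01520 h⁻¹
CL = k × Vd = 0.01520 × 94.7 = 1.439 L/h

1.44 L/h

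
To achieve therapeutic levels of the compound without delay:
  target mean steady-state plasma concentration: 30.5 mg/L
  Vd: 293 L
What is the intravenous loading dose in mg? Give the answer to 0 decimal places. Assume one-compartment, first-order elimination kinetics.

8937 mg

LD = Css × Vd = 30.5 × 293 = 8937 mg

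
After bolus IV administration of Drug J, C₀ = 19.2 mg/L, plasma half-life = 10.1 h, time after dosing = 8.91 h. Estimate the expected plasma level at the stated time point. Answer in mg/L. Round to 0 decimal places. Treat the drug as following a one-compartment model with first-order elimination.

k = ln2 / t½ = 0.693147 / 10.1 = 0.06863 h⁻¹
C = C₀ · e^(−k·t) = 19.20 × e^(−0.06863 × 8.91)
  = 19.20 × 0.5425 = 10.42 mg/L

10 mg/L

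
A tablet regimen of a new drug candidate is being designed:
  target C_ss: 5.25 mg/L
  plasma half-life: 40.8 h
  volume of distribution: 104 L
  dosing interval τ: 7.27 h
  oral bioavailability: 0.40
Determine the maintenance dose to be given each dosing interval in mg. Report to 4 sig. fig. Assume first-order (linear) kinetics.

168.6 mg

k = ln2 / t½ = 0.693147 / 40.8 = 0.01699 h⁻¹
CL = k × Vd = 0.01699 × 104 = 1.767 L/h
At steady state, F × (Dose/τ) = Css × CL.
Dose = Css × CL × τ / F = 5.25 × 1.767 × 7.27 / 0.40 = 168.6 mg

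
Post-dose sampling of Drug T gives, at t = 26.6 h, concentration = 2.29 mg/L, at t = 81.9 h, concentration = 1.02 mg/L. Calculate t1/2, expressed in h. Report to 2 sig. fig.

47 h

k = ln(C₁/C₂) / (t₂ − t₁) = ln(2.29/1.02) / (81.9 − 26.6)
  = 0.8087 / 55.30 = 0.01462 h⁻¹
t½ = ln2 / k = 0.693147 / 0.01462 = 47.41 h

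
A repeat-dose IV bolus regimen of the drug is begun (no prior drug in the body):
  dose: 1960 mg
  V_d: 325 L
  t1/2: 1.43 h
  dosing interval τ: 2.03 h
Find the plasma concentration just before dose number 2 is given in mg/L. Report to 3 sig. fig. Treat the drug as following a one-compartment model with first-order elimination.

2.25 mg/L

C₀ per dose = Dose / Vd = 1960 / 325 = 6.031 mg/L
k = ln2 / t½ = 0.693147 / 1.43 = 0.4847 h⁻¹
Fraction remaining after one interval: r = e^(−kτ) = e^(−0.4847 × 2.03) = 0.3738
Before dose 2, 1 dose has been given (aged 1τ).
C_trough = C₀ × r = 6.031 × 0.3738 = 2.254 mg/L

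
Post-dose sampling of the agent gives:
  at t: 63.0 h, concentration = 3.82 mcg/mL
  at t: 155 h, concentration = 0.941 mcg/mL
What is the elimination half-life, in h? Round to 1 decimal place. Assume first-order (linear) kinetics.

k = ln(C₁/C₂) / (t₂ − t₁) = ln(3.82/0.941) / (155 − 63.0)
  = 1.401 / 92.00 = 0.01523 h⁻¹
t½ = ln2 / k = 0.693147 / 0.01523 = 45.51 h

45.5 h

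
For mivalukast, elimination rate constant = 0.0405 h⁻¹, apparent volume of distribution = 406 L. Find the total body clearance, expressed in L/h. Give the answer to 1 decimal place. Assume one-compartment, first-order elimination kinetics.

CL = k × Vd = 0.0405 × 406 = 16.44 L/h

16.4 L/h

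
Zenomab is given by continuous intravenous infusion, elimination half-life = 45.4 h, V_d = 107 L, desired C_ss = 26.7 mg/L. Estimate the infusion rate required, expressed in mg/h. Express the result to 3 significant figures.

43.6 mg/h

k = ln2 / t½ = 0.693147 / 45.4 = 0.01527 h⁻¹
CL = k × Vd = 0.01527 × 107 = 1.634 L/h
At steady state, infusion rate R₀ = Css × CL = 26.7 × 1.634 = 43.63 mg/h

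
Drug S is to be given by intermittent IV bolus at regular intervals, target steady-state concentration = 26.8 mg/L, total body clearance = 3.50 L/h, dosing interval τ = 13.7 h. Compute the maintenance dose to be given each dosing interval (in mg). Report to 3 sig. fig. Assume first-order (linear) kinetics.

1290 mg

At steady state, Dose/τ = Css × CL.
Dose = Css × CL × τ = 26.8 × 3.500 × 13.7 = 1285 mg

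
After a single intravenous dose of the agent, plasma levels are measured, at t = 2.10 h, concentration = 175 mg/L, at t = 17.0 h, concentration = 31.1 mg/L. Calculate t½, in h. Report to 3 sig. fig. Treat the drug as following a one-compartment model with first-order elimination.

k = ln(C₁/C₂) / (t₂ − t₁) = ln(175/31.1) / (17.0 − 2.10)
  = 1.728 / 14.90 = 0.1160 h⁻¹
t½ = ln2 / k = 0.693147 / 0.1160 = 5.975 h

5.98 h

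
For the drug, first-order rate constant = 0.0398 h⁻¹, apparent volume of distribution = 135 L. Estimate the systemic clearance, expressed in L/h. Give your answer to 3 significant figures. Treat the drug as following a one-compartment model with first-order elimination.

5.37 L/h

CL = k × Vd = 0.0398 × 135 = 5.373 L/h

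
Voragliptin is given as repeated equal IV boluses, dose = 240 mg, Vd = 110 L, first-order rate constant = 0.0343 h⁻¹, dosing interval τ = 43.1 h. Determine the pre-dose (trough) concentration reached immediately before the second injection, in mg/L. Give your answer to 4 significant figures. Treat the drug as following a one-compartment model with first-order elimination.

C₀ per dose = Dose / Vd = 240 / 110 = 2.182 mg/L
Fraction remaining after one interval: r = e^(−kτ) = e^(−0.03430 × 43.1) = 0.2280
Before dose 2, 1 dose has been given (aged 1τ).
C_trough = C₀ × r = 2.182 × 0.2280 = 0.4975 mg/L

0.4975 mg/L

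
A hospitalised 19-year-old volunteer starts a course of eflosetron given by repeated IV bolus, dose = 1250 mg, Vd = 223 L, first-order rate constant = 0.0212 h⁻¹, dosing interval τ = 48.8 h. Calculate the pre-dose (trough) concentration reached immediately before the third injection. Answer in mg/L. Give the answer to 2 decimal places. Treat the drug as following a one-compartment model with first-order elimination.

2.70 mg/L

C₀ per dose = Dose / Vd = 1250 / 223 = 5.605 mg/L
Fraction remaining after one interval: r = e^(−kτ) = e^(−0.02120 × 48.8) = 0.3554
Before dose 3, 2 doses have been given (aged 1τ, 2τ).
C_trough = C₀ × (r + r²) = 5.605 × (0.3554 + 0.1263) = 2.700 mg/L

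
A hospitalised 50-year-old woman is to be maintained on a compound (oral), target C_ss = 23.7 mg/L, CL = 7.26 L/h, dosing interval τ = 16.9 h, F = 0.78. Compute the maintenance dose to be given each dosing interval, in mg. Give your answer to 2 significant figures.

3700 mg

At steady state, F × (Dose/τ) = Css × CL.
Dose = Css × CL × τ / F = 23.7 × 7.260 × 16.9 / 0.78 = 3728 mg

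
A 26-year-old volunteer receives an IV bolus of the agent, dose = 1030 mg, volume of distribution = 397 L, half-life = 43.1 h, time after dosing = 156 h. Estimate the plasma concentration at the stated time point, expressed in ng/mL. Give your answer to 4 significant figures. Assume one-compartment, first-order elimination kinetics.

C₀ = Dose / Vd = 1030 / 397 = 2.594 mg/L
k = ln2 / t½ = 0.693147 / 43.1 = 0.01608 h⁻¹
C = C₀ · e^(−k·t) = 2.594 × e^(−0.01608 × 156)
  = 2.594 × 0.08139 = 0.2111 mg/L
Convert: 0.2111 mg/L × 1000 = 211.1 ng/mL

211.1 ng/mL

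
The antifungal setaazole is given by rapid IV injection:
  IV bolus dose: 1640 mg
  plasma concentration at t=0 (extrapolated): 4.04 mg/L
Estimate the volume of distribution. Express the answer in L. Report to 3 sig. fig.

Vd = Dose / C₀ = 1640 / 4.04 = 405.9 L

406 L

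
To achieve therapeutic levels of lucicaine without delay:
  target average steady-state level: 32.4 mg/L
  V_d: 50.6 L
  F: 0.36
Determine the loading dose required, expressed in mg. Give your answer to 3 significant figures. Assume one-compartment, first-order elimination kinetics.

4550 mg

LD = Css × Vd / F = 32.4 × 50.6 / 0.36 = 4554 mg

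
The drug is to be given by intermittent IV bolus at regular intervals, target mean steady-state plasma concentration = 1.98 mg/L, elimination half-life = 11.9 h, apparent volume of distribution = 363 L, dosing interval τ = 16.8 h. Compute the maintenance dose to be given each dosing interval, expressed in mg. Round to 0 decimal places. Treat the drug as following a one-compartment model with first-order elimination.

k = ln2 / t½ = 0.693147 / 11.9 = 0.05825 h⁻¹
CL = k × Vd = 0.05825 × 363 = 21.14 L/h
At steady state, Dose/τ = Css × CL.
Dose = Css × CL × τ = 1.98 × 21.14 × 16.8 = 703.2 mg

703 mg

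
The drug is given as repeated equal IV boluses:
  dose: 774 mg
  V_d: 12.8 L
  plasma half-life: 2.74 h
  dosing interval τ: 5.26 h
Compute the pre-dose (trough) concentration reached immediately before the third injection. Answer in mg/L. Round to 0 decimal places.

C₀ per dose = Dose / Vd = 774 / 12.8 = 60.47 mg/L
k = ln2 / t½ = 0.693147 / 2.74 = 0.2530 h⁻¹
Fraction remaining after one interval: r = e^(−kτ) = e^(−0.2530 × 5.26) = 0.2643
Before dose 3, 2 doses have been given (aged 1τ, 2τ).
C_trough = C₀ × (r + r²) = 60.47 × (0.2643 + 0.06985) = 20.21 mg/L

20 mg/L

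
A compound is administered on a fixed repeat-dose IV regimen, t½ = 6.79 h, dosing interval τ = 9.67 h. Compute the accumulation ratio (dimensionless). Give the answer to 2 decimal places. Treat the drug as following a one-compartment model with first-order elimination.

k = ln2 / t½ = 0.693147 / 6.79 = 0.1021 h⁻¹
e^(−kτ) = e^(−0.1021 × 9.67) = 0.3726
Accumulation ratio R = 1 / (1 − e^(−kτ)) = 1 / (1 − 0.3726) = 1.594

1.59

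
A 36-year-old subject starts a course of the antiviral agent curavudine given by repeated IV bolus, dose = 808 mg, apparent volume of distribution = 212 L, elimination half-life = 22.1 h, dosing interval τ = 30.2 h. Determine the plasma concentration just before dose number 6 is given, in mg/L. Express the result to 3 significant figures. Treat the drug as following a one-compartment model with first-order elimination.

C₀ per dose = Dose / Vd = 808 / 212 = 3.811 mg/L
k = ln2 / t½ = 0.693147 / 22.1 = 0.03136 h⁻¹
Fraction remaining after one interval: r = e^(−kτ) = e^(−0.03136 × 30.2) = 0.3879
Before dose 6, 5 doses have been given (aged 1τ, 2τ, 3τ, 4τ, 5τ).
C_trough = C₀ × (r + r² + … + r^5) = C₀ × r(1−r^5)/(1−r)
        = 3.811 × 0.3879 × (1 − 0.008782) / (1 − 0.3879) = 2.394 mg/L

2.39 mg/L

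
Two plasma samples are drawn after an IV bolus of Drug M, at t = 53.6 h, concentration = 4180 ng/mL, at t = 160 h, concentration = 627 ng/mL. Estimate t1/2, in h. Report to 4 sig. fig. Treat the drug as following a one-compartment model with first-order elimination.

k = ln(C₁/C₂) / (t₂ − t₁) = ln(4180/627) / (160 − 53.6)
  = 1.897 / 106.4 = 0.01783 h⁻¹
t½ = ln2 / k = 0.693147 / 0.01783 = 38.88 h

38.88 h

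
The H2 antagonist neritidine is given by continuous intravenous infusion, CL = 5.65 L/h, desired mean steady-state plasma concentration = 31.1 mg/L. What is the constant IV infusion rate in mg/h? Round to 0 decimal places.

At steady state, infusion rate R₀ = Css × CL = 31.1 × 5.650 = 175.7 mg/h

176 mg/h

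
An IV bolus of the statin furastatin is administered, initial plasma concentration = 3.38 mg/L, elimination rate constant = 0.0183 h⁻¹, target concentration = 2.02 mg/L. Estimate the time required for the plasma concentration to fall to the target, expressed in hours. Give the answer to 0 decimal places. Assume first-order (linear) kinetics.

28 h

t = ln(C₀ / C) / k = ln(3.380 / 2.02) / 0.01830
  = ln(1.673) / 0.01830 = 0.5146 / 0.01830 = 28.12 h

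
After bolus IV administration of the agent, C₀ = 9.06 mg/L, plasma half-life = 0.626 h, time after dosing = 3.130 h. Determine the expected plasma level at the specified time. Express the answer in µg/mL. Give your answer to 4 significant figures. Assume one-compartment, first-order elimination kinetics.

0.2831 µg/mL

k = ln2 / t½ = 0.693147 / 0.626 = 1.107 h⁻¹
t / t½ = 3.130 / 0.626 = 5 half-lives
C = C₀ × (1/2)^5 = 9.060 × 0.03125 = 0.2831 mg/L
(0.2831 mg/L = 0.2831 µg/mL)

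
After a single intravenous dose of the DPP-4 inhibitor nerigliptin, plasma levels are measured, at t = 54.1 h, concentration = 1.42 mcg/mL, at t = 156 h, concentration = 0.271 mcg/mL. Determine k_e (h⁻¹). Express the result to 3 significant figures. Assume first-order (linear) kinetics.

k = ln(C₁/C₂) / (t₂ − t₁) = ln(1.42/0.271) / (156 − 54.1)
  = 1.656 / 101.9 = 0.01625 h⁻¹

0.0163 h⁻¹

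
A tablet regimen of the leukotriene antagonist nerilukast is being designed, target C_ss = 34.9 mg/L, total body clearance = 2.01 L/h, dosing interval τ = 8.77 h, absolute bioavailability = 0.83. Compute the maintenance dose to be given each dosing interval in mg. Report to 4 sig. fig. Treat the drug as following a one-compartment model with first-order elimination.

741.2 mg

At steady state, F × (Dose/τ) = Css × CL.
Dose = Css × CL × τ / F = 34.9 × 2.010 × 8.77 / 0.83 = 741.2 mg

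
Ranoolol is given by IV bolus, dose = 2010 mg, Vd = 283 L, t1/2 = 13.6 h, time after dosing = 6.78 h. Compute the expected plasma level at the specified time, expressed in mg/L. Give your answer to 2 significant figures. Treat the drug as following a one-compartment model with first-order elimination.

5.0 mg/L

C₀ = Dose / Vd = 2010 / 283 = 7.102 mg/L
k = ln2 / t½ = 0.693147 / 13.6 = 0.05097 h⁻¹
C = C₀ · e^(−k·t) = 7.102 × e^(−0.05097 × 6.78)
  = 7.102 × 0.7078 = 5.027 mg/L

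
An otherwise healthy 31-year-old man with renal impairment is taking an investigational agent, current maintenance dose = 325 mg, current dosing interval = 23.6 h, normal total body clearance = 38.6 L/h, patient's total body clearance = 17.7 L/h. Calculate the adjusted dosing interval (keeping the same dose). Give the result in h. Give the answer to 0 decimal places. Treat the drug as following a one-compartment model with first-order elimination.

51 h

To keep the same average steady-state level, dosing rate must scale with clearance.
CL ratio = 17.7 / 38.6 = 0.4585
New interval (same dose) = 23.6 / 0.4585 = 51.47 h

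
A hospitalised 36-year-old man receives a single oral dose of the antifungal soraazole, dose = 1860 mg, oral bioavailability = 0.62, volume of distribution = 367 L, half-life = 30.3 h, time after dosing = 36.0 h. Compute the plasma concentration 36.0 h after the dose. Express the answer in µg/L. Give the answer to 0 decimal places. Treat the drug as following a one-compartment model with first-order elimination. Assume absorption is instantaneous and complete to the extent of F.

Amount reaching circulation = F × Dose = 0.62 × 1860 = 1153 mg
C₀ = F·Dose / Vd = 1153 / 367 = 3.142 mg/L
k = ln2 / t½ = 0.693147 / 30.3 = 0.02288 h⁻¹
C = C₀ · e^(−k·t) = 3.142 × e^(−0.02288 × 36.0)
  = 3.142 × 0.4388 = 1.379 mg/L
Convert: 1.379 mg/L × 1000 = 1379 µg/L

1379 µg/L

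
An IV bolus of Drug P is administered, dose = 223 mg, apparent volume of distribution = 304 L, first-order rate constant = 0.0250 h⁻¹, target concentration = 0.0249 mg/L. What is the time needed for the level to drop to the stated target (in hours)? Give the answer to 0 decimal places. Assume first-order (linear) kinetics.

135 h

C₀ = Dose / Vd = 223.0 / 304 = 0.7336 mg/L
t = ln(C₀ / C) / k = ln(0.7336 / 0.0249) / 0.02500
  = ln(29.46) / 0.02500 = 3.383 / 0.02500 = 135.3 h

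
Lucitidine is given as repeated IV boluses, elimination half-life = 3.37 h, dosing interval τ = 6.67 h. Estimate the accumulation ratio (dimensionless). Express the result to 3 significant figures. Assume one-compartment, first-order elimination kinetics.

1.34

k = ln2 / t½ = 0.693147 / 3.37 = 0.2057 h⁻¹
e^(−kτ) = e^(−0.2057 × 6.67) = 0.2536
Accumulation ratio R = 1 / (1 − e^(−kτ)) = 1 / (1 − 0.2536) = 1.340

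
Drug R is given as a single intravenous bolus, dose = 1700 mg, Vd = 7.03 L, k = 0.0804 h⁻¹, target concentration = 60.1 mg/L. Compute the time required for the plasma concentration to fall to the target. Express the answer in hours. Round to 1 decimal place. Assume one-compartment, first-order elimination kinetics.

17.3 h

C₀ = Dose / Vd = 1700 / 7.03 = 241.8 mg/L
t = ln(C₀ / C) / k = ln(241.8 / 60.1) / 0.08040
  = ln(4.023) / 0.08040 = 1.392 / 0.08040 = 17.31 h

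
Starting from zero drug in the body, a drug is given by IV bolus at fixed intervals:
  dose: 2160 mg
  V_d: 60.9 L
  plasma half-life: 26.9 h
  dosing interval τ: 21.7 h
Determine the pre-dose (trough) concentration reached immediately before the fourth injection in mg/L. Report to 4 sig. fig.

C₀ per dose = Dose / Vd = 2160 / 60.9 = 35.47 mg/L
k = ln2 / t½ = 0.693147 / 26.9 = 0.02577 h⁻¹
Fraction remaining after one interval: r = e^(−kτ) = e^(−0.02577 × 21.7) = 0.5717
Before dose 4, 3 doses have been given (aged 1τ, 2τ, 3τ).
C_trough = C₀ × (r + r² + … + r^3) = C₀ × r(1−r^3)/(1−r)
        = 35.47 × 0.5717 × (1 − 0.1869) / (1 − 0.5717) = 38.50 mg/L

38.50 mg/L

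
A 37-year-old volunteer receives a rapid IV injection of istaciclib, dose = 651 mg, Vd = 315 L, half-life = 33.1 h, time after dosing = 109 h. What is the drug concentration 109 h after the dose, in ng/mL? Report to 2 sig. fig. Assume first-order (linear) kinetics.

210 ng/mL

C₀ = Dose / Vd = 651.0 / 315 = 2.067 mg/L
k = ln2 / t½ = 0.693147 / 33.1 = 0.02094 h⁻¹
C = C₀ · e^(−k·t) = 2.067 × e^(−0.02094 × 109)
  = 2.067 × 0.1020 = 0.2108 mg/L
Convert: 0.2108 mg/L × 1000 = 210.8 ng/mL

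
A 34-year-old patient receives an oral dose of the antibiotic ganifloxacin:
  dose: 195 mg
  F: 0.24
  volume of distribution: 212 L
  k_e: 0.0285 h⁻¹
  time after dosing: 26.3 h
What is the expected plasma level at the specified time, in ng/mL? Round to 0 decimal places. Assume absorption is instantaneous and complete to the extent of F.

104 ng/mL

Amount reaching circulation = F × Dose = 0.24 × 195.0 = 46.80 mg
C₀ = F·Dose / Vd = 46.80 / 212 = 0.2208 mg/L
C = C₀ · e^(−k·t) = 0.2208 × e^(−0.02850 × 26.3)
  = 0.2208 × 0.4726 = 0.1044 mg/L
Convert: 0.1044 mg/L × 1000 = 104.4 ng/mL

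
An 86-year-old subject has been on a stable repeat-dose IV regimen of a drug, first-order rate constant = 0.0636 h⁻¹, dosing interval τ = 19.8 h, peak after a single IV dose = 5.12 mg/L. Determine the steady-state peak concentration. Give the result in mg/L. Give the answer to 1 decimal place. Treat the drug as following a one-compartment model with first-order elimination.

7.1 mg/L

e^(−kτ) = e^(−0.06360 × 19.8) = 0.2839
Accumulation ratio R = 1 / (1 − e^(−kτ)) = 1 / (1 − 0.2839) = 1.396
Steady-state peak = C₀ × R = 5.12 × 1.396 = 7.148 mg/L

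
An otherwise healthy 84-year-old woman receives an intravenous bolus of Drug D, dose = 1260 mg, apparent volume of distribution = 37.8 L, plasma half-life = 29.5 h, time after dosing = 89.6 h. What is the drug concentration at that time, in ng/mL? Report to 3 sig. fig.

4060 ng/mL

C₀ = Dose / Vd = 1260 / 37.8 = 33.33 mg/L
k = ln2 / t½ = 0.693147 / 29.5 = 0.02350 h⁻¹
C = C₀ · e^(−k·t) = 33.33 × e^(−0.02350 × 89.6)
  = 33.33 × 0.1218 = 4.060 mg/L
Convert: 4.060 mg/L × 1000 = 4060 ng/mL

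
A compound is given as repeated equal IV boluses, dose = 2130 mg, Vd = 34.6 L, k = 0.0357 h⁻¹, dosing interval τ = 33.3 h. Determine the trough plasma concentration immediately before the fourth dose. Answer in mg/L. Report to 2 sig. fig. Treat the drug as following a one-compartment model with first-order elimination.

C₀ per dose = Dose / Vd = 2130 / 34.6 = 61.56 mg/L
Fraction remaining after one interval: r = e^(−kτ) = e^(−0.03570 × 33.3) = 0.3046
Before dose 4, 3 doses have been given (aged 1τ, 2τ, 3τ).
C_trough = C₀ × (r + r² + … + r^3) = C₀ × r(1−r^3)/(1−r)
        = 61.56 × 0.3046 × (1 − 0.02826) / (1 − 0.3046) = 26.20 mg/L

26 mg/L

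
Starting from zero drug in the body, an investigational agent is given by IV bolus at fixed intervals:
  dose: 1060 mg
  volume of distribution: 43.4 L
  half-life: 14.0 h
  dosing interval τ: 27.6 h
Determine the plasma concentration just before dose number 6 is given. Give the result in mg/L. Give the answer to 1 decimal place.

C₀ per dose = Dose / Vd = 1060 / 43.4 = 24.42 mg/L
k = ln2 / t½ = 0.693147 / 14.0 = 0.04951 h⁻¹
Fraction remaining after one interval: r = e^(−kτ) = e^(−0.04951 × 27.6) = 0.2550
Before dose 6, 5 doses have been given (aged 1τ, 2τ, 3τ, 4τ, 5τ).
C_trough = C₀ × (r + r² + … + r^5) = C₀ × r(1−r^5)/(1−r)
        = 24.42 × 0.2550 × (1 − 0.001078) / (1 − 0.2550) = 8.350 mg/L

8.4 mg/L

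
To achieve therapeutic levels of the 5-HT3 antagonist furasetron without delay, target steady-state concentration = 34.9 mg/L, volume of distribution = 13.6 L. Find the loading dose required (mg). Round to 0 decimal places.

LD = Css × Vd = 34.9 × 13.6 = 474.6 mg

475 mg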